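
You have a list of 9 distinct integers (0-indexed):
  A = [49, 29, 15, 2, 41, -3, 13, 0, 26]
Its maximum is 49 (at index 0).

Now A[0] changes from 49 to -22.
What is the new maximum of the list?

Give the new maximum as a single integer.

Old max = 49 (at index 0)
Change: A[0] 49 -> -22
Changed element WAS the max -> may need rescan.
  Max of remaining elements: 41
  New max = max(-22, 41) = 41

Answer: 41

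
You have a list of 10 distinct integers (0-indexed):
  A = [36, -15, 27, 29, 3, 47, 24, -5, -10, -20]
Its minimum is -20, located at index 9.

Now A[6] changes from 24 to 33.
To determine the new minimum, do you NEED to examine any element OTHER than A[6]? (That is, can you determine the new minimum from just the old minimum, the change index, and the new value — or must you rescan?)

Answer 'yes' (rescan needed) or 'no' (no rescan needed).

Old min = -20 at index 9
Change at index 6: 24 -> 33
Index 6 was NOT the min. New min = min(-20, 33). No rescan of other elements needed.
Needs rescan: no

Answer: no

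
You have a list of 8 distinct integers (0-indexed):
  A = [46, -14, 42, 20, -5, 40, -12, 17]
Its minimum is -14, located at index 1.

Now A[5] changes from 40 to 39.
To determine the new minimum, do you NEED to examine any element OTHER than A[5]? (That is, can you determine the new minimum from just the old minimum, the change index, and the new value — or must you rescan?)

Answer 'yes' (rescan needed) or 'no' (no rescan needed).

Answer: no

Derivation:
Old min = -14 at index 1
Change at index 5: 40 -> 39
Index 5 was NOT the min. New min = min(-14, 39). No rescan of other elements needed.
Needs rescan: no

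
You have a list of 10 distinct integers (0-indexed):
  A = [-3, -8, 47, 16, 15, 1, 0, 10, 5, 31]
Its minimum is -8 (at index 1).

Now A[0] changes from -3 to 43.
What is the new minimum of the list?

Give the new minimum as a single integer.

Old min = -8 (at index 1)
Change: A[0] -3 -> 43
Changed element was NOT the old min.
  New min = min(old_min, new_val) = min(-8, 43) = -8

Answer: -8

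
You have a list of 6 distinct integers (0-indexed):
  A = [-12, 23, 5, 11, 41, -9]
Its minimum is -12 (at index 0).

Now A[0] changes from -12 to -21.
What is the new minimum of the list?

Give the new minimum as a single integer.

Old min = -12 (at index 0)
Change: A[0] -12 -> -21
Changed element WAS the min. Need to check: is -21 still <= all others?
  Min of remaining elements: -9
  New min = min(-21, -9) = -21

Answer: -21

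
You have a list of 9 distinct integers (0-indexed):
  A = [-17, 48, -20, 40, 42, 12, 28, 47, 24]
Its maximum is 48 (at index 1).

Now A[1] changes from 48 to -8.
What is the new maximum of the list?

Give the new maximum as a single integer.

Old max = 48 (at index 1)
Change: A[1] 48 -> -8
Changed element WAS the max -> may need rescan.
  Max of remaining elements: 47
  New max = max(-8, 47) = 47

Answer: 47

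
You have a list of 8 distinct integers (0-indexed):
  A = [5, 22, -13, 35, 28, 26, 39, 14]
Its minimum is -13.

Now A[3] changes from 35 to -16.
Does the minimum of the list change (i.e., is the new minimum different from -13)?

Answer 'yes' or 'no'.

Answer: yes

Derivation:
Old min = -13
Change: A[3] 35 -> -16
Changed element was NOT the min; min changes only if -16 < -13.
New min = -16; changed? yes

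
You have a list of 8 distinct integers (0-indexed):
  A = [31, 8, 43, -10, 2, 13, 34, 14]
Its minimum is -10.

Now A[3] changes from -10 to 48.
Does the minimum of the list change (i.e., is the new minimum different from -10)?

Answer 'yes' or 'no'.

Answer: yes

Derivation:
Old min = -10
Change: A[3] -10 -> 48
Changed element was the min; new min must be rechecked.
New min = 2; changed? yes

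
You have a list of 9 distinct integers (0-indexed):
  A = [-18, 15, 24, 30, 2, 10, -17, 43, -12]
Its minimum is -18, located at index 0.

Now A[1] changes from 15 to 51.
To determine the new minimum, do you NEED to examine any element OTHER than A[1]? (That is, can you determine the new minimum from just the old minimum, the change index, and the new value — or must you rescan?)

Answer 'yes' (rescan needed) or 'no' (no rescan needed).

Answer: no

Derivation:
Old min = -18 at index 0
Change at index 1: 15 -> 51
Index 1 was NOT the min. New min = min(-18, 51). No rescan of other elements needed.
Needs rescan: no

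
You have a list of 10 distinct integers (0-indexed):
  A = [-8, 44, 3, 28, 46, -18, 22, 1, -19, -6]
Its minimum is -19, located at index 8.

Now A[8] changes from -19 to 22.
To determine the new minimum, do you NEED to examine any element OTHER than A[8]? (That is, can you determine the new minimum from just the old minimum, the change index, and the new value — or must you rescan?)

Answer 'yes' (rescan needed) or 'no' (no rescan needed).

Answer: yes

Derivation:
Old min = -19 at index 8
Change at index 8: -19 -> 22
Index 8 WAS the min and new value 22 > old min -19. Must rescan other elements to find the new min.
Needs rescan: yes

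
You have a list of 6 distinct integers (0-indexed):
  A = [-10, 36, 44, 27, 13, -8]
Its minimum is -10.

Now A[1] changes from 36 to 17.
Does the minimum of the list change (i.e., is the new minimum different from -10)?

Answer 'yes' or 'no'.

Answer: no

Derivation:
Old min = -10
Change: A[1] 36 -> 17
Changed element was NOT the min; min changes only if 17 < -10.
New min = -10; changed? no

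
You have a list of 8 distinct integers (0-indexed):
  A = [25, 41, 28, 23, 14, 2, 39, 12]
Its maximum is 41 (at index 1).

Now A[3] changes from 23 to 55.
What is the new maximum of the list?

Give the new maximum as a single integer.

Old max = 41 (at index 1)
Change: A[3] 23 -> 55
Changed element was NOT the old max.
  New max = max(old_max, new_val) = max(41, 55) = 55

Answer: 55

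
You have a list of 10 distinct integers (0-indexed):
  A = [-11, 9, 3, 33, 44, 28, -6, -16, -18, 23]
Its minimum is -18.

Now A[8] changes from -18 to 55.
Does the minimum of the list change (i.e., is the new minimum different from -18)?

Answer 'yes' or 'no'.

Old min = -18
Change: A[8] -18 -> 55
Changed element was the min; new min must be rechecked.
New min = -16; changed? yes

Answer: yes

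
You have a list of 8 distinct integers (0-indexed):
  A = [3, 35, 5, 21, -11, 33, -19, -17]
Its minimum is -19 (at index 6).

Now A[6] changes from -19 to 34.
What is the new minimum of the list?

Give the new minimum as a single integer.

Old min = -19 (at index 6)
Change: A[6] -19 -> 34
Changed element WAS the min. Need to check: is 34 still <= all others?
  Min of remaining elements: -17
  New min = min(34, -17) = -17

Answer: -17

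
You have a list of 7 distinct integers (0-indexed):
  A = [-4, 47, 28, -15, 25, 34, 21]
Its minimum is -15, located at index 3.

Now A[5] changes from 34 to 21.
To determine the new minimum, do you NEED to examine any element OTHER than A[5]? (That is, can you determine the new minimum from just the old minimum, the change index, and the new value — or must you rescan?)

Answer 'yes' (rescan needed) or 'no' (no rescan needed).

Answer: no

Derivation:
Old min = -15 at index 3
Change at index 5: 34 -> 21
Index 5 was NOT the min. New min = min(-15, 21). No rescan of other elements needed.
Needs rescan: no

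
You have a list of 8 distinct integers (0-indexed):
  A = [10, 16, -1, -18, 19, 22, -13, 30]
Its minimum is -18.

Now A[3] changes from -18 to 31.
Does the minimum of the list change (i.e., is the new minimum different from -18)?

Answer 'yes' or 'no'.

Answer: yes

Derivation:
Old min = -18
Change: A[3] -18 -> 31
Changed element was the min; new min must be rechecked.
New min = -13; changed? yes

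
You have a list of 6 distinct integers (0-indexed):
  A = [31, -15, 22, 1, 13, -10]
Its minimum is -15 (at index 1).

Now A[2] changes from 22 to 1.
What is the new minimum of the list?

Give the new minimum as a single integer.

Old min = -15 (at index 1)
Change: A[2] 22 -> 1
Changed element was NOT the old min.
  New min = min(old_min, new_val) = min(-15, 1) = -15

Answer: -15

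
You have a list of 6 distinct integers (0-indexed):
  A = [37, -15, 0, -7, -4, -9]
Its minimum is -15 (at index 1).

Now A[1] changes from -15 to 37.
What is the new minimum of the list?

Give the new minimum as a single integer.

Old min = -15 (at index 1)
Change: A[1] -15 -> 37
Changed element WAS the min. Need to check: is 37 still <= all others?
  Min of remaining elements: -9
  New min = min(37, -9) = -9

Answer: -9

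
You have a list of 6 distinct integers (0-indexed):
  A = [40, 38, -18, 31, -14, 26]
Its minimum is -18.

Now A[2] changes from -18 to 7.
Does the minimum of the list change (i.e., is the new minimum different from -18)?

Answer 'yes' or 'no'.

Old min = -18
Change: A[2] -18 -> 7
Changed element was the min; new min must be rechecked.
New min = -14; changed? yes

Answer: yes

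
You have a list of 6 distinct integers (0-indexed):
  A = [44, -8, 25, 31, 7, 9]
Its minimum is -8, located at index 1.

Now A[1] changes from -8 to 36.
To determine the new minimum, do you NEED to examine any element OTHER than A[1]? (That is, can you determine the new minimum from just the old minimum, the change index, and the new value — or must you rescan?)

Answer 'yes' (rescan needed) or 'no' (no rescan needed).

Answer: yes

Derivation:
Old min = -8 at index 1
Change at index 1: -8 -> 36
Index 1 WAS the min and new value 36 > old min -8. Must rescan other elements to find the new min.
Needs rescan: yes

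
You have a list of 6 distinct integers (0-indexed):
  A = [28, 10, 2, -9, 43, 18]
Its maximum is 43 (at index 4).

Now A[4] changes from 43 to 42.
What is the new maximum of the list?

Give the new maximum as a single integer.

Answer: 42

Derivation:
Old max = 43 (at index 4)
Change: A[4] 43 -> 42
Changed element WAS the max -> may need rescan.
  Max of remaining elements: 28
  New max = max(42, 28) = 42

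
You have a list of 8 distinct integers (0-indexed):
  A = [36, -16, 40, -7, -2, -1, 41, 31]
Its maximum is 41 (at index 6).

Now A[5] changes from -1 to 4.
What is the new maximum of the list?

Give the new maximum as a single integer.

Old max = 41 (at index 6)
Change: A[5] -1 -> 4
Changed element was NOT the old max.
  New max = max(old_max, new_val) = max(41, 4) = 41

Answer: 41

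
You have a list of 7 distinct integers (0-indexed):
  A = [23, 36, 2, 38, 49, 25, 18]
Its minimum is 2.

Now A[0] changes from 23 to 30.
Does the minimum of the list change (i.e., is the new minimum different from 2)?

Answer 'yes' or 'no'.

Old min = 2
Change: A[0] 23 -> 30
Changed element was NOT the min; min changes only if 30 < 2.
New min = 2; changed? no

Answer: no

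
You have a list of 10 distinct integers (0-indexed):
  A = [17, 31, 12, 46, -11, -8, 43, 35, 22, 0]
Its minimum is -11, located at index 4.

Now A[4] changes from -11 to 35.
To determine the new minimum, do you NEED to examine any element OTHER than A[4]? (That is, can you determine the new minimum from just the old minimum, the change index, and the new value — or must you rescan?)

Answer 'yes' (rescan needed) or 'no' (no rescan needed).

Answer: yes

Derivation:
Old min = -11 at index 4
Change at index 4: -11 -> 35
Index 4 WAS the min and new value 35 > old min -11. Must rescan other elements to find the new min.
Needs rescan: yes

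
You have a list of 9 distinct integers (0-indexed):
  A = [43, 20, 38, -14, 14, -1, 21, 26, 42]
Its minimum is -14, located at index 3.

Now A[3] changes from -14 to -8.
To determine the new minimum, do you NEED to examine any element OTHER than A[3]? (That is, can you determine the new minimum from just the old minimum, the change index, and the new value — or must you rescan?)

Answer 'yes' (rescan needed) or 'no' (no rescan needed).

Answer: yes

Derivation:
Old min = -14 at index 3
Change at index 3: -14 -> -8
Index 3 WAS the min and new value -8 > old min -14. Must rescan other elements to find the new min.
Needs rescan: yes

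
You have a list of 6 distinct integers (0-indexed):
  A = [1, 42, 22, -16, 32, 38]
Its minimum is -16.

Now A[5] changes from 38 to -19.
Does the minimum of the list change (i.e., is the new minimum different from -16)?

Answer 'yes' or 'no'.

Old min = -16
Change: A[5] 38 -> -19
Changed element was NOT the min; min changes only if -19 < -16.
New min = -19; changed? yes

Answer: yes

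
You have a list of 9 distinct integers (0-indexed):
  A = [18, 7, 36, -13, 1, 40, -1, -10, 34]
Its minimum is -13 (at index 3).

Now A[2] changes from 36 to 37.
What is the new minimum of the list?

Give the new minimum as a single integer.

Answer: -13

Derivation:
Old min = -13 (at index 3)
Change: A[2] 36 -> 37
Changed element was NOT the old min.
  New min = min(old_min, new_val) = min(-13, 37) = -13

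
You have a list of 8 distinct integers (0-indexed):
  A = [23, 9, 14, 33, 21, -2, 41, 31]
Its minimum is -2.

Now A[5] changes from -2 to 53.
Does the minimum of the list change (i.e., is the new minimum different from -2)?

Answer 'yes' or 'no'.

Answer: yes

Derivation:
Old min = -2
Change: A[5] -2 -> 53
Changed element was the min; new min must be rechecked.
New min = 9; changed? yes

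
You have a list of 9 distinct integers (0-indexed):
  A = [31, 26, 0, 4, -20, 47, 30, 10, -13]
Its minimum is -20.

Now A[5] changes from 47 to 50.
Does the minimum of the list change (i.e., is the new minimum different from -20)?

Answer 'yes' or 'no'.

Answer: no

Derivation:
Old min = -20
Change: A[5] 47 -> 50
Changed element was NOT the min; min changes only if 50 < -20.
New min = -20; changed? no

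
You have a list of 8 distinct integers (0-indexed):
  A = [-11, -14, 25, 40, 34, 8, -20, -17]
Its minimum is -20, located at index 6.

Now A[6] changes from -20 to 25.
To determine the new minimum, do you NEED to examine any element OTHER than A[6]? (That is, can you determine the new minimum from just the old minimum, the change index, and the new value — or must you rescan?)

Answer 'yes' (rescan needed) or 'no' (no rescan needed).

Old min = -20 at index 6
Change at index 6: -20 -> 25
Index 6 WAS the min and new value 25 > old min -20. Must rescan other elements to find the new min.
Needs rescan: yes

Answer: yes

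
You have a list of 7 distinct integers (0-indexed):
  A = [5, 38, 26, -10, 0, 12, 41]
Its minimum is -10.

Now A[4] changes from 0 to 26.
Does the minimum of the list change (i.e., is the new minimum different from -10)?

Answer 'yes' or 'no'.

Answer: no

Derivation:
Old min = -10
Change: A[4] 0 -> 26
Changed element was NOT the min; min changes only if 26 < -10.
New min = -10; changed? no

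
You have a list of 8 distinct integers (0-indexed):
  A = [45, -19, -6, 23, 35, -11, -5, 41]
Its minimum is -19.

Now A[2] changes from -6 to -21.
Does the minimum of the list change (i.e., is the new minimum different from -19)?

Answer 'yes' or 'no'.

Old min = -19
Change: A[2] -6 -> -21
Changed element was NOT the min; min changes only if -21 < -19.
New min = -21; changed? yes

Answer: yes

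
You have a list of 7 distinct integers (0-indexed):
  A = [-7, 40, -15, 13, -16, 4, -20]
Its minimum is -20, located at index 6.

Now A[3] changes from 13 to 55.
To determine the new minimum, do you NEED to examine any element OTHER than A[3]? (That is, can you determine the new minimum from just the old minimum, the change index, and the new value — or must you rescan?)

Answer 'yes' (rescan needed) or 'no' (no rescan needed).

Answer: no

Derivation:
Old min = -20 at index 6
Change at index 3: 13 -> 55
Index 3 was NOT the min. New min = min(-20, 55). No rescan of other elements needed.
Needs rescan: no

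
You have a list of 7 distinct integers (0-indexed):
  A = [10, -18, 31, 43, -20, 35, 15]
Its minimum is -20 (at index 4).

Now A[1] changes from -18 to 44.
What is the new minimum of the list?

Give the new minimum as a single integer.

Old min = -20 (at index 4)
Change: A[1] -18 -> 44
Changed element was NOT the old min.
  New min = min(old_min, new_val) = min(-20, 44) = -20

Answer: -20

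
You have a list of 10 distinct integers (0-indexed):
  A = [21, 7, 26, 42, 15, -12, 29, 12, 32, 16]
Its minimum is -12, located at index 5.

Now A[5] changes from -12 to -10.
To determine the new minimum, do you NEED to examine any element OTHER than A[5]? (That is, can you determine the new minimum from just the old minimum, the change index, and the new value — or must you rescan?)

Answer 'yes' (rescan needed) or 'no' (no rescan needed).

Answer: yes

Derivation:
Old min = -12 at index 5
Change at index 5: -12 -> -10
Index 5 WAS the min and new value -10 > old min -12. Must rescan other elements to find the new min.
Needs rescan: yes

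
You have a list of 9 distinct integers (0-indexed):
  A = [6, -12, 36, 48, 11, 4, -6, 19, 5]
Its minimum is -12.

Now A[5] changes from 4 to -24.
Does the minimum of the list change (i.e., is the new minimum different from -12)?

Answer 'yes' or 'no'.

Old min = -12
Change: A[5] 4 -> -24
Changed element was NOT the min; min changes only if -24 < -12.
New min = -24; changed? yes

Answer: yes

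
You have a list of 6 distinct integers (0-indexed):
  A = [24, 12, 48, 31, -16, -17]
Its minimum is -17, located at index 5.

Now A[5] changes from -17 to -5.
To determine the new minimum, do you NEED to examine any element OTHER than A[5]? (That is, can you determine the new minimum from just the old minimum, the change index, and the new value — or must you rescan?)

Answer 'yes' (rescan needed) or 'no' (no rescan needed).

Answer: yes

Derivation:
Old min = -17 at index 5
Change at index 5: -17 -> -5
Index 5 WAS the min and new value -5 > old min -17. Must rescan other elements to find the new min.
Needs rescan: yes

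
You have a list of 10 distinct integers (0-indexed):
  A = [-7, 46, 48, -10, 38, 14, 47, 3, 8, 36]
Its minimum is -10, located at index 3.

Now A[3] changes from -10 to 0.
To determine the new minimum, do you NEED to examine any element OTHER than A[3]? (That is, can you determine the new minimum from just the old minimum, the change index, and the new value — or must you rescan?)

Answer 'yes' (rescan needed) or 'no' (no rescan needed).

Answer: yes

Derivation:
Old min = -10 at index 3
Change at index 3: -10 -> 0
Index 3 WAS the min and new value 0 > old min -10. Must rescan other elements to find the new min.
Needs rescan: yes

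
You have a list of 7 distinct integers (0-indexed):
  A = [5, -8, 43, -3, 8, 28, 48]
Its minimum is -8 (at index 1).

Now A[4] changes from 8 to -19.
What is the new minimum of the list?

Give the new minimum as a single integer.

Answer: -19

Derivation:
Old min = -8 (at index 1)
Change: A[4] 8 -> -19
Changed element was NOT the old min.
  New min = min(old_min, new_val) = min(-8, -19) = -19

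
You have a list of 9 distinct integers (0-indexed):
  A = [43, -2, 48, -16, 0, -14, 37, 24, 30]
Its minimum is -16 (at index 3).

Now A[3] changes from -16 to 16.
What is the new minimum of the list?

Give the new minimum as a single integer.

Answer: -14

Derivation:
Old min = -16 (at index 3)
Change: A[3] -16 -> 16
Changed element WAS the min. Need to check: is 16 still <= all others?
  Min of remaining elements: -14
  New min = min(16, -14) = -14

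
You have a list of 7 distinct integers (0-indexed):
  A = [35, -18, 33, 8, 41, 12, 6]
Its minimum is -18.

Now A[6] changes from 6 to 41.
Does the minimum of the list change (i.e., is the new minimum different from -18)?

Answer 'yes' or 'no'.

Old min = -18
Change: A[6] 6 -> 41
Changed element was NOT the min; min changes only if 41 < -18.
New min = -18; changed? no

Answer: no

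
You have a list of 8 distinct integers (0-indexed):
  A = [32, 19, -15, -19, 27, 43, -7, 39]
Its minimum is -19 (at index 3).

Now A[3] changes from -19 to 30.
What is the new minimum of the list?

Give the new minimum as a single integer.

Answer: -15

Derivation:
Old min = -19 (at index 3)
Change: A[3] -19 -> 30
Changed element WAS the min. Need to check: is 30 still <= all others?
  Min of remaining elements: -15
  New min = min(30, -15) = -15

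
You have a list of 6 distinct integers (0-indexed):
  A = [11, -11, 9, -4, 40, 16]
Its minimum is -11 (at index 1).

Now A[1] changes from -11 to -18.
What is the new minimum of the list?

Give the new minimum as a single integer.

Old min = -11 (at index 1)
Change: A[1] -11 -> -18
Changed element WAS the min. Need to check: is -18 still <= all others?
  Min of remaining elements: -4
  New min = min(-18, -4) = -18

Answer: -18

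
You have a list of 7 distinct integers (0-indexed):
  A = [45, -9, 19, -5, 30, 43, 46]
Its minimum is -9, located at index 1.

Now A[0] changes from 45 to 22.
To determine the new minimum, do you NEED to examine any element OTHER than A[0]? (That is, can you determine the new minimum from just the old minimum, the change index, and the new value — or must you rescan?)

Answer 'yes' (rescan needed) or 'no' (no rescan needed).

Answer: no

Derivation:
Old min = -9 at index 1
Change at index 0: 45 -> 22
Index 0 was NOT the min. New min = min(-9, 22). No rescan of other elements needed.
Needs rescan: no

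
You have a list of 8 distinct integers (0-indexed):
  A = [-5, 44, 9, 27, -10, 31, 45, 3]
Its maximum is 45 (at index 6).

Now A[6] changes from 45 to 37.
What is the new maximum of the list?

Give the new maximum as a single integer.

Answer: 44

Derivation:
Old max = 45 (at index 6)
Change: A[6] 45 -> 37
Changed element WAS the max -> may need rescan.
  Max of remaining elements: 44
  New max = max(37, 44) = 44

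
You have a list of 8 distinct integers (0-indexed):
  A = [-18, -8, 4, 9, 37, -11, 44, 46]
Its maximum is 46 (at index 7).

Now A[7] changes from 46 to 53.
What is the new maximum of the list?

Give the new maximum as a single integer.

Answer: 53

Derivation:
Old max = 46 (at index 7)
Change: A[7] 46 -> 53
Changed element WAS the max -> may need rescan.
  Max of remaining elements: 44
  New max = max(53, 44) = 53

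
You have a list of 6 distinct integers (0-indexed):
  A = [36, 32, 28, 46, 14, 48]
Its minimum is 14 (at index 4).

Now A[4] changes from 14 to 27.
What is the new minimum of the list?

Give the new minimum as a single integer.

Old min = 14 (at index 4)
Change: A[4] 14 -> 27
Changed element WAS the min. Need to check: is 27 still <= all others?
  Min of remaining elements: 28
  New min = min(27, 28) = 27

Answer: 27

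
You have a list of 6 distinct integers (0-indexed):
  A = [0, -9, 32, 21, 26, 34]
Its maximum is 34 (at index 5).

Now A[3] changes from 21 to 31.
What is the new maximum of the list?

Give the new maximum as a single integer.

Answer: 34

Derivation:
Old max = 34 (at index 5)
Change: A[3] 21 -> 31
Changed element was NOT the old max.
  New max = max(old_max, new_val) = max(34, 31) = 34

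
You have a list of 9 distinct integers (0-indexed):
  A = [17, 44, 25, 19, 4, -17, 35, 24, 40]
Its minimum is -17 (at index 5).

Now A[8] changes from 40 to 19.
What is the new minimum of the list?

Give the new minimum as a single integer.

Old min = -17 (at index 5)
Change: A[8] 40 -> 19
Changed element was NOT the old min.
  New min = min(old_min, new_val) = min(-17, 19) = -17

Answer: -17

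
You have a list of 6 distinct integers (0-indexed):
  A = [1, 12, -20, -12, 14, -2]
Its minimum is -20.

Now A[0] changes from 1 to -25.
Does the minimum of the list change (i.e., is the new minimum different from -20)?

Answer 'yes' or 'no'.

Answer: yes

Derivation:
Old min = -20
Change: A[0] 1 -> -25
Changed element was NOT the min; min changes only if -25 < -20.
New min = -25; changed? yes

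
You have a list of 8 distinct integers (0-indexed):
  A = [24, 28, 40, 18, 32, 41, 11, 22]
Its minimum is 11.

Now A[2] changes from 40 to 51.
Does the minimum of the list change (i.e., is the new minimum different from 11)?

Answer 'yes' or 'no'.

Answer: no

Derivation:
Old min = 11
Change: A[2] 40 -> 51
Changed element was NOT the min; min changes only if 51 < 11.
New min = 11; changed? no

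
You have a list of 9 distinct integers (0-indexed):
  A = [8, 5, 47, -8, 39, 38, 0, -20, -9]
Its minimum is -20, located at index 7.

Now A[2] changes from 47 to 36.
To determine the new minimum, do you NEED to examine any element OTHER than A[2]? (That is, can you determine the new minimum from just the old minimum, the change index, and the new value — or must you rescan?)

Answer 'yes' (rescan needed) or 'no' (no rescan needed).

Answer: no

Derivation:
Old min = -20 at index 7
Change at index 2: 47 -> 36
Index 2 was NOT the min. New min = min(-20, 36). No rescan of other elements needed.
Needs rescan: no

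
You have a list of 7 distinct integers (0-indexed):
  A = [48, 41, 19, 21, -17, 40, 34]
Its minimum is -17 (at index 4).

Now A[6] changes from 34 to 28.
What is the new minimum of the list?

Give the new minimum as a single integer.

Answer: -17

Derivation:
Old min = -17 (at index 4)
Change: A[6] 34 -> 28
Changed element was NOT the old min.
  New min = min(old_min, new_val) = min(-17, 28) = -17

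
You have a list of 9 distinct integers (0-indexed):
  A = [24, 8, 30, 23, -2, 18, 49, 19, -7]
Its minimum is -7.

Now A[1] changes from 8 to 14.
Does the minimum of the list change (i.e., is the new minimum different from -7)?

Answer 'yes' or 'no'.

Old min = -7
Change: A[1] 8 -> 14
Changed element was NOT the min; min changes only if 14 < -7.
New min = -7; changed? no

Answer: no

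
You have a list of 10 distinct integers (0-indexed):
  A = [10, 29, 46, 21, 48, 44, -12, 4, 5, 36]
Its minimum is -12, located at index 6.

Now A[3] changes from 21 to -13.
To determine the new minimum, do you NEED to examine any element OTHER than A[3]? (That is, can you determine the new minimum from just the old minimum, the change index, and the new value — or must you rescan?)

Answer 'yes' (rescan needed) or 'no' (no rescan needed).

Answer: no

Derivation:
Old min = -12 at index 6
Change at index 3: 21 -> -13
Index 3 was NOT the min. New min = min(-12, -13). No rescan of other elements needed.
Needs rescan: no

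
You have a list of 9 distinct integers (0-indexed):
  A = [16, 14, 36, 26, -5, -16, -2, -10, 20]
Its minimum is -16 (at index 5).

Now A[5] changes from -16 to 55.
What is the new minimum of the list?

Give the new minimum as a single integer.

Old min = -16 (at index 5)
Change: A[5] -16 -> 55
Changed element WAS the min. Need to check: is 55 still <= all others?
  Min of remaining elements: -10
  New min = min(55, -10) = -10

Answer: -10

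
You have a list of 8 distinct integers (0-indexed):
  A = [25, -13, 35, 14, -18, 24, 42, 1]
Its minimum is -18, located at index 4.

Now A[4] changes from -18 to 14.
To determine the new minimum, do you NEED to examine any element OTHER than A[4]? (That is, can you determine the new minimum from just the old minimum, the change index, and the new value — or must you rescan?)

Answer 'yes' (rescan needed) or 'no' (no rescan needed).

Answer: yes

Derivation:
Old min = -18 at index 4
Change at index 4: -18 -> 14
Index 4 WAS the min and new value 14 > old min -18. Must rescan other elements to find the new min.
Needs rescan: yes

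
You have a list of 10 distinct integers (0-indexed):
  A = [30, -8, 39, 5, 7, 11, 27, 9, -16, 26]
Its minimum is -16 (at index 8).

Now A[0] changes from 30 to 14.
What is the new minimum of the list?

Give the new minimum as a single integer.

Answer: -16

Derivation:
Old min = -16 (at index 8)
Change: A[0] 30 -> 14
Changed element was NOT the old min.
  New min = min(old_min, new_val) = min(-16, 14) = -16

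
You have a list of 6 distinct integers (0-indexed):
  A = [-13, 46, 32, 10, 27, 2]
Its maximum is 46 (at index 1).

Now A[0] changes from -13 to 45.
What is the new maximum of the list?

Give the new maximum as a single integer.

Answer: 46

Derivation:
Old max = 46 (at index 1)
Change: A[0] -13 -> 45
Changed element was NOT the old max.
  New max = max(old_max, new_val) = max(46, 45) = 46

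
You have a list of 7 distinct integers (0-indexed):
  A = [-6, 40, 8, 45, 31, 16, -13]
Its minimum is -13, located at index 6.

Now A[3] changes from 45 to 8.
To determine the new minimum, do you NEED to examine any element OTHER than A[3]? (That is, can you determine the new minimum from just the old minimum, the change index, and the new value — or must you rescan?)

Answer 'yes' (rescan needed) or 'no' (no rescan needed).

Old min = -13 at index 6
Change at index 3: 45 -> 8
Index 3 was NOT the min. New min = min(-13, 8). No rescan of other elements needed.
Needs rescan: no

Answer: no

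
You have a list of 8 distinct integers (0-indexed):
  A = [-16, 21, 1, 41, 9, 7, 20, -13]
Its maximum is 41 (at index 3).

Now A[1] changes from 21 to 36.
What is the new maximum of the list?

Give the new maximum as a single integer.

Answer: 41

Derivation:
Old max = 41 (at index 3)
Change: A[1] 21 -> 36
Changed element was NOT the old max.
  New max = max(old_max, new_val) = max(41, 36) = 41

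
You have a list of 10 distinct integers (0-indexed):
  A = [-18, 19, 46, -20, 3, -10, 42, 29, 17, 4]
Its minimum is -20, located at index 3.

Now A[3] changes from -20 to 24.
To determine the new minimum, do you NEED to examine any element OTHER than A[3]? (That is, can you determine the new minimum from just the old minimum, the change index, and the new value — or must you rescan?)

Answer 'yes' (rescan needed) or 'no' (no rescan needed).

Old min = -20 at index 3
Change at index 3: -20 -> 24
Index 3 WAS the min and new value 24 > old min -20. Must rescan other elements to find the new min.
Needs rescan: yes

Answer: yes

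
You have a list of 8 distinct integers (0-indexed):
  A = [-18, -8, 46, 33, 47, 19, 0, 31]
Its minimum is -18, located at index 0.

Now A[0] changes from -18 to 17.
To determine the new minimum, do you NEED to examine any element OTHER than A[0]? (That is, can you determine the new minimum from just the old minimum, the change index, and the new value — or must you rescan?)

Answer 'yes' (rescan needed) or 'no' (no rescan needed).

Old min = -18 at index 0
Change at index 0: -18 -> 17
Index 0 WAS the min and new value 17 > old min -18. Must rescan other elements to find the new min.
Needs rescan: yes

Answer: yes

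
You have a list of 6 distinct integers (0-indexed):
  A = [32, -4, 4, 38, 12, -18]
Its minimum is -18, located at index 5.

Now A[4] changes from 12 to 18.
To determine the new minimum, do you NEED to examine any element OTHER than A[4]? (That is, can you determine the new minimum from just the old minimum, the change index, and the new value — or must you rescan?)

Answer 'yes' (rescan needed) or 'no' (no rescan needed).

Answer: no

Derivation:
Old min = -18 at index 5
Change at index 4: 12 -> 18
Index 4 was NOT the min. New min = min(-18, 18). No rescan of other elements needed.
Needs rescan: no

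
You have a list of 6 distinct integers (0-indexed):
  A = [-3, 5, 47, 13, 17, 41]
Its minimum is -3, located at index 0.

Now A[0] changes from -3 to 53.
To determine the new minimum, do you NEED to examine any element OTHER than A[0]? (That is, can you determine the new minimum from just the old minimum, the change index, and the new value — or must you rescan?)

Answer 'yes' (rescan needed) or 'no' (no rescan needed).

Answer: yes

Derivation:
Old min = -3 at index 0
Change at index 0: -3 -> 53
Index 0 WAS the min and new value 53 > old min -3. Must rescan other elements to find the new min.
Needs rescan: yes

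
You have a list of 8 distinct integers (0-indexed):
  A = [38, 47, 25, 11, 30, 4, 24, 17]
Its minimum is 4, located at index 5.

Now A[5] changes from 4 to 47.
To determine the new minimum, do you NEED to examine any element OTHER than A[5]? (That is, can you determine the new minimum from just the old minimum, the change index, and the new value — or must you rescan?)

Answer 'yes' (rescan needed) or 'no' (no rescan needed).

Answer: yes

Derivation:
Old min = 4 at index 5
Change at index 5: 4 -> 47
Index 5 WAS the min and new value 47 > old min 4. Must rescan other elements to find the new min.
Needs rescan: yes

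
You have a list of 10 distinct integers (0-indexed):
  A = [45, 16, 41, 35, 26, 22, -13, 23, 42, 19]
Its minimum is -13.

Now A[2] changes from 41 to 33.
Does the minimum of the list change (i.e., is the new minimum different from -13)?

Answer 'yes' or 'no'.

Answer: no

Derivation:
Old min = -13
Change: A[2] 41 -> 33
Changed element was NOT the min; min changes only if 33 < -13.
New min = -13; changed? no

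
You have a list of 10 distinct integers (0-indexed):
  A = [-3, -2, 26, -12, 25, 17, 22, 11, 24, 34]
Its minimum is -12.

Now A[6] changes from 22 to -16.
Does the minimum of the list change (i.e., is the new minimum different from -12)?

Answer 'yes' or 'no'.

Answer: yes

Derivation:
Old min = -12
Change: A[6] 22 -> -16
Changed element was NOT the min; min changes only if -16 < -12.
New min = -16; changed? yes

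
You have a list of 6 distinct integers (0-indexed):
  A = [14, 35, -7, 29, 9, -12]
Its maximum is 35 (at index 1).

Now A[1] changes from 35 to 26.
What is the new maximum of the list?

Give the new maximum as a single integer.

Old max = 35 (at index 1)
Change: A[1] 35 -> 26
Changed element WAS the max -> may need rescan.
  Max of remaining elements: 29
  New max = max(26, 29) = 29

Answer: 29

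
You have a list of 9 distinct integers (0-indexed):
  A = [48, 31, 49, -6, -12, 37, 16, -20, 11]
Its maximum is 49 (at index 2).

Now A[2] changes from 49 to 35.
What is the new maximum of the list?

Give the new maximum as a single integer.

Answer: 48

Derivation:
Old max = 49 (at index 2)
Change: A[2] 49 -> 35
Changed element WAS the max -> may need rescan.
  Max of remaining elements: 48
  New max = max(35, 48) = 48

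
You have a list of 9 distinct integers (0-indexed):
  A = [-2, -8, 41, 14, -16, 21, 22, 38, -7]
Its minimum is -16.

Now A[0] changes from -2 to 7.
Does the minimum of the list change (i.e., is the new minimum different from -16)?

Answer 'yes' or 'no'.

Old min = -16
Change: A[0] -2 -> 7
Changed element was NOT the min; min changes only if 7 < -16.
New min = -16; changed? no

Answer: no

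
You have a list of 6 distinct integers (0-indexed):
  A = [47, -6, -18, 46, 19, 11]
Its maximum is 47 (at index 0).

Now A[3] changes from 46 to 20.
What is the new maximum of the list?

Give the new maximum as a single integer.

Old max = 47 (at index 0)
Change: A[3] 46 -> 20
Changed element was NOT the old max.
  New max = max(old_max, new_val) = max(47, 20) = 47

Answer: 47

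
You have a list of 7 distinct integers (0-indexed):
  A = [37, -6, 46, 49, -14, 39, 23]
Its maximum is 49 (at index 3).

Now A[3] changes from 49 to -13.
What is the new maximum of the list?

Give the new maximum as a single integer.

Answer: 46

Derivation:
Old max = 49 (at index 3)
Change: A[3] 49 -> -13
Changed element WAS the max -> may need rescan.
  Max of remaining elements: 46
  New max = max(-13, 46) = 46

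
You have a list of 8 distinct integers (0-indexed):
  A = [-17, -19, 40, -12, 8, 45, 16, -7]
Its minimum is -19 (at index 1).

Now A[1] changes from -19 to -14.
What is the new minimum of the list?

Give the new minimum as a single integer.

Old min = -19 (at index 1)
Change: A[1] -19 -> -14
Changed element WAS the min. Need to check: is -14 still <= all others?
  Min of remaining elements: -17
  New min = min(-14, -17) = -17

Answer: -17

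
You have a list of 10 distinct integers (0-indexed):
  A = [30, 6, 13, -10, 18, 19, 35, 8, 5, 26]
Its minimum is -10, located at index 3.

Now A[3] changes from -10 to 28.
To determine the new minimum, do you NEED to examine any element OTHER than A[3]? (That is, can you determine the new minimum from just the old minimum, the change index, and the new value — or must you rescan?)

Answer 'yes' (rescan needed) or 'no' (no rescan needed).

Old min = -10 at index 3
Change at index 3: -10 -> 28
Index 3 WAS the min and new value 28 > old min -10. Must rescan other elements to find the new min.
Needs rescan: yes

Answer: yes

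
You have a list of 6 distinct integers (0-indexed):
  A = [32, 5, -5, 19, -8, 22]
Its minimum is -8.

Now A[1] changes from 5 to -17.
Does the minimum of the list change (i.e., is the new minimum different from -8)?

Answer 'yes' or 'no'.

Answer: yes

Derivation:
Old min = -8
Change: A[1] 5 -> -17
Changed element was NOT the min; min changes only if -17 < -8.
New min = -17; changed? yes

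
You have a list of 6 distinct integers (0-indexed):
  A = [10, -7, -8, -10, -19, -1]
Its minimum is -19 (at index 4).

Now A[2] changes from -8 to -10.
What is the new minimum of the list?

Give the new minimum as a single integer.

Answer: -19

Derivation:
Old min = -19 (at index 4)
Change: A[2] -8 -> -10
Changed element was NOT the old min.
  New min = min(old_min, new_val) = min(-19, -10) = -19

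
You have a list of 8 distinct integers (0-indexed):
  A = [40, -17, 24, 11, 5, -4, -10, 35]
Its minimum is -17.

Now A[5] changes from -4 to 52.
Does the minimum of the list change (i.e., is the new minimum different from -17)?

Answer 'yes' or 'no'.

Old min = -17
Change: A[5] -4 -> 52
Changed element was NOT the min; min changes only if 52 < -17.
New min = -17; changed? no

Answer: no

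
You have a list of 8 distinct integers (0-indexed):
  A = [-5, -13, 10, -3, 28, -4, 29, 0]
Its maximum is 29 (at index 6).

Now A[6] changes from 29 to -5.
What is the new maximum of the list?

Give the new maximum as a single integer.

Old max = 29 (at index 6)
Change: A[6] 29 -> -5
Changed element WAS the max -> may need rescan.
  Max of remaining elements: 28
  New max = max(-5, 28) = 28

Answer: 28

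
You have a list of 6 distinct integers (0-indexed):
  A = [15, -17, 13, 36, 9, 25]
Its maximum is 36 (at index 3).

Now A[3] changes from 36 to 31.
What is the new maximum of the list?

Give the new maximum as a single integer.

Answer: 31

Derivation:
Old max = 36 (at index 3)
Change: A[3] 36 -> 31
Changed element WAS the max -> may need rescan.
  Max of remaining elements: 25
  New max = max(31, 25) = 31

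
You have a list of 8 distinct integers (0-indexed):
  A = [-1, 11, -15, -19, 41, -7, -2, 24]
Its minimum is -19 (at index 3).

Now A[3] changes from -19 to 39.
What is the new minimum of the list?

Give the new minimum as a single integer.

Old min = -19 (at index 3)
Change: A[3] -19 -> 39
Changed element WAS the min. Need to check: is 39 still <= all others?
  Min of remaining elements: -15
  New min = min(39, -15) = -15

Answer: -15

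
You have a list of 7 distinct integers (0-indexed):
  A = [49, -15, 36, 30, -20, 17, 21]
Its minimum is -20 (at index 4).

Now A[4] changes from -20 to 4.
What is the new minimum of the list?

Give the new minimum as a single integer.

Old min = -20 (at index 4)
Change: A[4] -20 -> 4
Changed element WAS the min. Need to check: is 4 still <= all others?
  Min of remaining elements: -15
  New min = min(4, -15) = -15

Answer: -15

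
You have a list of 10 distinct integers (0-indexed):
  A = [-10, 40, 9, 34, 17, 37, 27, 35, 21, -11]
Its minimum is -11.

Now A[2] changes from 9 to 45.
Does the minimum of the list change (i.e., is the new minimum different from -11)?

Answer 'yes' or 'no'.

Answer: no

Derivation:
Old min = -11
Change: A[2] 9 -> 45
Changed element was NOT the min; min changes only if 45 < -11.
New min = -11; changed? no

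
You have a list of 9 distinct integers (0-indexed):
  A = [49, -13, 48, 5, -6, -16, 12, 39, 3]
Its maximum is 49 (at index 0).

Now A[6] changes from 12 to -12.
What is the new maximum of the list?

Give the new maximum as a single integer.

Old max = 49 (at index 0)
Change: A[6] 12 -> -12
Changed element was NOT the old max.
  New max = max(old_max, new_val) = max(49, -12) = 49

Answer: 49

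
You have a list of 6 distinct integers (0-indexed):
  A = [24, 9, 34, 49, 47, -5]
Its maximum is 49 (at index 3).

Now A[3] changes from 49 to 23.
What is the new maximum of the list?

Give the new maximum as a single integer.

Answer: 47

Derivation:
Old max = 49 (at index 3)
Change: A[3] 49 -> 23
Changed element WAS the max -> may need rescan.
  Max of remaining elements: 47
  New max = max(23, 47) = 47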